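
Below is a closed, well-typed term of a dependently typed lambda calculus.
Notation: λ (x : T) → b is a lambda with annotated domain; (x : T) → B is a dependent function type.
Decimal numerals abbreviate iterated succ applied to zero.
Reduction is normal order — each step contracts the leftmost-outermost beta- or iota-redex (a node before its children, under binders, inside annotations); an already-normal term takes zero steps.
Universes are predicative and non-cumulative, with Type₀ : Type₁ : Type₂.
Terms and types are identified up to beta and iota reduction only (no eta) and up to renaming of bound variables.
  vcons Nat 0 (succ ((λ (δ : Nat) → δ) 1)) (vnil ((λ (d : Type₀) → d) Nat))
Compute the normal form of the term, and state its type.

normal form:
  vcons Nat 0 2 (vnil Nat)
inferred type:
  Vec Nat 1


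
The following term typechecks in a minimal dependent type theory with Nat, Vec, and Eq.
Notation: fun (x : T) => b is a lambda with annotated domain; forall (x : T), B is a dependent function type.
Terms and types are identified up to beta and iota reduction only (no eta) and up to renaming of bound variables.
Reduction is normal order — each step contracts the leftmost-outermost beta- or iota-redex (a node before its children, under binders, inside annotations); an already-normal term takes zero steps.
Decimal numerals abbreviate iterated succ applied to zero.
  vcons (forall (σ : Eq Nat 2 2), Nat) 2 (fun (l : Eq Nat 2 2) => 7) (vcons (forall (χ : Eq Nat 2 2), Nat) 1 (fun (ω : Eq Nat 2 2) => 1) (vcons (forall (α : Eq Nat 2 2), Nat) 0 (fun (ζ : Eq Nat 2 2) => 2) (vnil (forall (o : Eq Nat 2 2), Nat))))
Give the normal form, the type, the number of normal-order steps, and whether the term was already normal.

resulting normal form:
  vcons (forall (σ : Eq Nat 2 2), Nat) 2 (fun (l : Eq Nat 2 2) => 7) (vcons (forall (χ : Eq Nat 2 2), Nat) 1 (fun (ω : Eq Nat 2 2) => 1) (vcons (forall (α : Eq Nat 2 2), Nat) 0 (fun (ζ : Eq Nat 2 2) => 2) (vnil (forall (o : Eq Nat 2 2), Nat))))
inferred type:
  Vec (forall (σ : Eq Nat 2 2), Nat) 3
normal-order step count: 0
already normal: yes


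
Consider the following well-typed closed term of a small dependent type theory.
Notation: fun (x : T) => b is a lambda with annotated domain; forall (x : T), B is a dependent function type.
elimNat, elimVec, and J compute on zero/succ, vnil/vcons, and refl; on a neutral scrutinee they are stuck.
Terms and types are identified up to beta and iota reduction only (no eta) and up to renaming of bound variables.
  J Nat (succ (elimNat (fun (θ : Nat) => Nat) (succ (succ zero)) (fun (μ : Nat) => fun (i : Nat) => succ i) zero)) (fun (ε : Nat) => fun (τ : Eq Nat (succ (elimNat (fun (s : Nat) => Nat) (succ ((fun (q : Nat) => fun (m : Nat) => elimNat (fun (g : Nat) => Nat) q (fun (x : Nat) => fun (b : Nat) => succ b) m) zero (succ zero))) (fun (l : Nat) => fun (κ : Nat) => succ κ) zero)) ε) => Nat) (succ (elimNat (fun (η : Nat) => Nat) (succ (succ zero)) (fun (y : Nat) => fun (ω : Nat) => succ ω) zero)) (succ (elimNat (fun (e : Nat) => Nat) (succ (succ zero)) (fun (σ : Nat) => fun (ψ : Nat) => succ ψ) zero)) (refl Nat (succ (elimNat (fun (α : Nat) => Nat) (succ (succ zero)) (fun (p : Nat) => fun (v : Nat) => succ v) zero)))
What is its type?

type:
  Nat


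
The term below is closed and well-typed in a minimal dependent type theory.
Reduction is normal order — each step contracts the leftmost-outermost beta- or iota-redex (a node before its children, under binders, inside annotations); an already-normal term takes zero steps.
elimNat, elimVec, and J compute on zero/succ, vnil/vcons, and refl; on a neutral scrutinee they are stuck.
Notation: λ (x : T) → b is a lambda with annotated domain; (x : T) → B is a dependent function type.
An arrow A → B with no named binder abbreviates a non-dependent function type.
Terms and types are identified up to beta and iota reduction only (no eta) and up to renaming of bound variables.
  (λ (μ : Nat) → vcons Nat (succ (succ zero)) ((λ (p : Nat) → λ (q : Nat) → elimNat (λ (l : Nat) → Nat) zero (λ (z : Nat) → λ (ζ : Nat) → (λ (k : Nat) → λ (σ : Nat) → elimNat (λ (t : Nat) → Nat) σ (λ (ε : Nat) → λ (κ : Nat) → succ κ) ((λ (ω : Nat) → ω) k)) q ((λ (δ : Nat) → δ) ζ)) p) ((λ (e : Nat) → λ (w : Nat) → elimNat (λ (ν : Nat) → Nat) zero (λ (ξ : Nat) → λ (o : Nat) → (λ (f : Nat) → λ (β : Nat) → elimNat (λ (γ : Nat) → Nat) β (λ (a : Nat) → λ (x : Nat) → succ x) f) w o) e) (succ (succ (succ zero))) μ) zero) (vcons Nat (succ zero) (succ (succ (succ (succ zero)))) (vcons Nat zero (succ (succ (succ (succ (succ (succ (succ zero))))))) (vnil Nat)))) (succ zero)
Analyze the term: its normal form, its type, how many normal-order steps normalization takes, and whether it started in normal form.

resulting normal form:
  vcons Nat (succ (succ zero)) zero (vcons Nat (succ zero) (succ (succ (succ (succ zero)))) (vcons Nat zero (succ (succ (succ (succ (succ (succ (succ zero))))))) (vnil Nat)))
the term's type:
  Vec Nat (succ (succ (succ zero)))
normal-order step count: 48
term was already normal: no
first redex: a beta-redex


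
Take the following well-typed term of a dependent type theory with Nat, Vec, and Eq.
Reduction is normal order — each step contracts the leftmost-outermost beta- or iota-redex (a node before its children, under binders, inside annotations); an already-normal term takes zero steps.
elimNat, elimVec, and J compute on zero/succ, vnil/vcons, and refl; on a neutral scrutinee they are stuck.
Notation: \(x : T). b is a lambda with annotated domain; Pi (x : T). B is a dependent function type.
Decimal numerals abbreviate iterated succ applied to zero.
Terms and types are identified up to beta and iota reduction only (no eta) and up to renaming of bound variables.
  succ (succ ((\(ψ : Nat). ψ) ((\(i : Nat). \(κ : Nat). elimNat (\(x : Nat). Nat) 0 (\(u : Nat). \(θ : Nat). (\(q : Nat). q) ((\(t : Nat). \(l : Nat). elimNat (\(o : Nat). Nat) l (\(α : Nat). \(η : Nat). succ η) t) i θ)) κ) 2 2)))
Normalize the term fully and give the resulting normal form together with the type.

reduced normal form:
  6
inferred type:
  Nat


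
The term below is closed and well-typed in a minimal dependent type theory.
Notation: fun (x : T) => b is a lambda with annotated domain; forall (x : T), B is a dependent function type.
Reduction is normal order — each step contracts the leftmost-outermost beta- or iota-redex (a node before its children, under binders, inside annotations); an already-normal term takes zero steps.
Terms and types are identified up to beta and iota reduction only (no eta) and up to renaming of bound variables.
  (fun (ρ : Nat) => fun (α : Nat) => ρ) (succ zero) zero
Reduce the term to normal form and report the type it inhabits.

normal form:
  succ zero
inferred type:
  Nat


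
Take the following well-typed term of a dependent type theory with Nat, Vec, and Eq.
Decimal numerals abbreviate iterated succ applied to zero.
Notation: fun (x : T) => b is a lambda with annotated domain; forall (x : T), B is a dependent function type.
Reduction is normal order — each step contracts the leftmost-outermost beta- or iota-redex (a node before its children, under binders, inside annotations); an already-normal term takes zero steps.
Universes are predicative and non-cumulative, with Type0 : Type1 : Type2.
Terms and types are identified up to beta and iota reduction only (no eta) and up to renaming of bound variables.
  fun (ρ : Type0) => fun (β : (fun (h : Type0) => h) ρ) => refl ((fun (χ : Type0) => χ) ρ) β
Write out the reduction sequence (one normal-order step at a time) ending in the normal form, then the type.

reduction (normal order):
  fun (ρ : Type0) => fun (β : (fun (h : Type0) => h) ρ) => refl ((fun (χ : Type0) => χ) ρ) β
  ~> fun (ρ : Type0) => fun (β : ρ) => refl ((fun (h : Type0) => h) ρ) β
  ~> fun (ρ : Type0) => fun (β : ρ) => refl ρ β
the term's type:
  forall (ρ : Type0), forall (β : ρ), Eq ρ β β


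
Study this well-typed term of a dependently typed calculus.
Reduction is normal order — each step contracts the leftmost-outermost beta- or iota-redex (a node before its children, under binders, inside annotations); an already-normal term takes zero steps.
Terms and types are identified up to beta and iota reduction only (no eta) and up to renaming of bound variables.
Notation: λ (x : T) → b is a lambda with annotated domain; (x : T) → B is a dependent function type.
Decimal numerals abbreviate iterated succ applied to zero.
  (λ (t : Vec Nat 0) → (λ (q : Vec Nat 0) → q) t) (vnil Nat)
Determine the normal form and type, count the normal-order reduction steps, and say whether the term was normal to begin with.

normal form:
  vnil Nat
the term's type:
  Vec Nat 0
reduction steps (normal order): 2
started in normal form: no
first redex: a beta-redex


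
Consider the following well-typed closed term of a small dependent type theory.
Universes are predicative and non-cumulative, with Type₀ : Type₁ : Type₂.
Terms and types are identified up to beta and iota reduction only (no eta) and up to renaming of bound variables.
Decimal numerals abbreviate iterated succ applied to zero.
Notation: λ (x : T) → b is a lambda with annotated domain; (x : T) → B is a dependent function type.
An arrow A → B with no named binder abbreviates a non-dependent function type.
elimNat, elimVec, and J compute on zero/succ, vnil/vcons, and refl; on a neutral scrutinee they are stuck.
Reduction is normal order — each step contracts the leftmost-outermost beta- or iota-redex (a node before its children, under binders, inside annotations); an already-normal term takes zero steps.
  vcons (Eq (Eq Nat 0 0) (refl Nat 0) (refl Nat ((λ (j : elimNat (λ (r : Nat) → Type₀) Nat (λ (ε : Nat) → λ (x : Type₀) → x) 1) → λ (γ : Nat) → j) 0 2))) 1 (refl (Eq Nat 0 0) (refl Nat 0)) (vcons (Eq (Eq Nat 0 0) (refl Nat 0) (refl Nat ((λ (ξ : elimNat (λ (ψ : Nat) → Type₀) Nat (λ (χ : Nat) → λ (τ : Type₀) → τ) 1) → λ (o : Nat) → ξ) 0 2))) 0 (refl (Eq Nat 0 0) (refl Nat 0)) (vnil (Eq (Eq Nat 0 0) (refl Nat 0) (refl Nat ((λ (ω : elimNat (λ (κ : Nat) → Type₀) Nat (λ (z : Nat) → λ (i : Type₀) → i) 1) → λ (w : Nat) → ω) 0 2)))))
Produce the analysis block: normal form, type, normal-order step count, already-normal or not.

normal form:
  vcons (Eq (Eq Nat 0 0) (refl Nat 0) (refl Nat 0)) 1 (refl (Eq Nat 0 0) (refl Nat 0)) (vcons (Eq (Eq Nat 0 0) (refl Nat 0) (refl Nat 0)) 0 (refl (Eq Nat 0 0) (refl Nat 0)) (vnil (Eq (Eq Nat 0 0) (refl Nat 0) (refl Nat 0))))
type:
  Vec (Eq (Eq Nat 0 0) (refl Nat 0) (refl Nat 0)) 2
normal-order step count: 6
already normal: no
first contracted redex: a beta-redex


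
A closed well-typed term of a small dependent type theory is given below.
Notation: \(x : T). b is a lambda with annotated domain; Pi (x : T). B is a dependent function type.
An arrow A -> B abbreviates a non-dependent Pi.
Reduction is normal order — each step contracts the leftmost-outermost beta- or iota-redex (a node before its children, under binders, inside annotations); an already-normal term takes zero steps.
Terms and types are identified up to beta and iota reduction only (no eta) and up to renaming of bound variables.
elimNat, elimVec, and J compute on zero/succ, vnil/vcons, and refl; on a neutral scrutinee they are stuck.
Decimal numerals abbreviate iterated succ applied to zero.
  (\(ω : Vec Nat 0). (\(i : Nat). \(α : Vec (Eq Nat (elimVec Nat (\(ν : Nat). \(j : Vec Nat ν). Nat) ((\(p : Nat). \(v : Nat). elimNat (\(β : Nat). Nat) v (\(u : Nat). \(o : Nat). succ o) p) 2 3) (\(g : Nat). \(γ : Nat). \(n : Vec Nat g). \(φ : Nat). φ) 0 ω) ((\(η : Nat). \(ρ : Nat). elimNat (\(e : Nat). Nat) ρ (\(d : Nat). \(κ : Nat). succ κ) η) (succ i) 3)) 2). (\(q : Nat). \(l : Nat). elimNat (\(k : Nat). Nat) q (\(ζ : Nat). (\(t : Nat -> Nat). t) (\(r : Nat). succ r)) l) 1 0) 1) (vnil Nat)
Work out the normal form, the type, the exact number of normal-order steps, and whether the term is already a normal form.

reduced normal form:
  \(ω : Vec (Eq Nat 5 5) 2). 1
the term's type:
  Vec (Eq Nat 5 5) 2 -> Nat
normal-order step count: 24
term was already normal: no
first redex: a beta-redex


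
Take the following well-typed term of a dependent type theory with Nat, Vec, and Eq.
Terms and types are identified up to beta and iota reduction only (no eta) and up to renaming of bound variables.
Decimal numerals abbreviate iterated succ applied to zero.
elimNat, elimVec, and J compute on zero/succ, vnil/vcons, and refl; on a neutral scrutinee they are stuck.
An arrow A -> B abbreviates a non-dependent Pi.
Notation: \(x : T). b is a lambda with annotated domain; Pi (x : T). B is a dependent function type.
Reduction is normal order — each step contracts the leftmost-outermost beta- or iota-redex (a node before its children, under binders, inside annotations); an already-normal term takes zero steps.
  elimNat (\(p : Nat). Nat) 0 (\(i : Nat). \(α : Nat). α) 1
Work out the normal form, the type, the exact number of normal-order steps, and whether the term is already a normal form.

resulting normal form:
  0
inferred type:
  Nat
normal-order step count: 4
term was already normal: no
first redex: an elimNat iota-redex


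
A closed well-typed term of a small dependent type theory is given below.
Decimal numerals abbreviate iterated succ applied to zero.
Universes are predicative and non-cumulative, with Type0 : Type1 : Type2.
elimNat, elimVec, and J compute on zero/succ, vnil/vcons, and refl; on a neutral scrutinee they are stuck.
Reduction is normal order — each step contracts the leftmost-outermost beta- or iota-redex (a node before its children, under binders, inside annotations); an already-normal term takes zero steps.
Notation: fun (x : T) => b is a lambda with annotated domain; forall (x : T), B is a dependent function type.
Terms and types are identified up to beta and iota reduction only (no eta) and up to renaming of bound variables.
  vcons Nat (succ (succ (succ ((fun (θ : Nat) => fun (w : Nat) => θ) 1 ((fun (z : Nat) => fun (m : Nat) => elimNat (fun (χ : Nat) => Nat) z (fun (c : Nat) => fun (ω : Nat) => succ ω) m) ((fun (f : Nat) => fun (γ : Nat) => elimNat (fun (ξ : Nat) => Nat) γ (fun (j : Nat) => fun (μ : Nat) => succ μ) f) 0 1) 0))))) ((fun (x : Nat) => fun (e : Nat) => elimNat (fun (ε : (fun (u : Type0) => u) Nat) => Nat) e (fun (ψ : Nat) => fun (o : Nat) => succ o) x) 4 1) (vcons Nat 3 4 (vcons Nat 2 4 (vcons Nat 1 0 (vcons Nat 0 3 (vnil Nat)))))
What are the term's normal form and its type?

normal form:
  vcons Nat 4 5 (vcons Nat 3 4 (vcons Nat 2 4 (vcons Nat 1 0 (vcons Nat 0 3 (vnil Nat)))))
type:
  Vec Nat 5


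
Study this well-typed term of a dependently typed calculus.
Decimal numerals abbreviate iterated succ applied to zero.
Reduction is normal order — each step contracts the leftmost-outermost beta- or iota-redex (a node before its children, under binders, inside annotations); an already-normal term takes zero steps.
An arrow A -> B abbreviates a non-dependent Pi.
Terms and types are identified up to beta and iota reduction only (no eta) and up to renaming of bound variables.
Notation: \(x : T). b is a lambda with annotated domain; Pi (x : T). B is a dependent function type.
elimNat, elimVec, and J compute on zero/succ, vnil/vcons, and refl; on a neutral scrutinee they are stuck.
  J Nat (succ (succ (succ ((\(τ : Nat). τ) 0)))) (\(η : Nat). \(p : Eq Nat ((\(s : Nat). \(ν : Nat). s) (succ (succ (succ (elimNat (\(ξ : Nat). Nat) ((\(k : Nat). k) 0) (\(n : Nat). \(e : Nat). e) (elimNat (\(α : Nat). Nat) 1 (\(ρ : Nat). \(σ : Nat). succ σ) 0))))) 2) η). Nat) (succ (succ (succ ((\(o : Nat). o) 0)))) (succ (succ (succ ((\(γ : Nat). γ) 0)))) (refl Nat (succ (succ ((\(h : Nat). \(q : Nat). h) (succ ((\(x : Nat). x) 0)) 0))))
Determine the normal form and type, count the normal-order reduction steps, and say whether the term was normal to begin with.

resulting normal form:
  3
inferred type:
  Nat
steps to reach normal form (normal order): 2
term was already normal: no
first contracted redex: a J iota-redex


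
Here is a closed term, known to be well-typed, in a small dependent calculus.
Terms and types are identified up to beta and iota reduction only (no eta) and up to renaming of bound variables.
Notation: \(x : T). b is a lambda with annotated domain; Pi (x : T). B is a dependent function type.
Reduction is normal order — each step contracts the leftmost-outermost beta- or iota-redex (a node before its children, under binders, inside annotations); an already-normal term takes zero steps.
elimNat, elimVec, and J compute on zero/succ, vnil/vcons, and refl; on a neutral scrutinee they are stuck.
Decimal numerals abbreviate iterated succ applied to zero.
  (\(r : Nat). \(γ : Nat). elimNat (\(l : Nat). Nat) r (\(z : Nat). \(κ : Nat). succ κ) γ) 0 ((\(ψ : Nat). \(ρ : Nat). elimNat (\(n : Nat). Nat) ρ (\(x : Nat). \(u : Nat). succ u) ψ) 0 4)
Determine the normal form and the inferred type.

normal form:
  4
inferred type:
  Nat
observation: reduction starts at a beta-redex, and 18 normal-order steps reach the normal form.


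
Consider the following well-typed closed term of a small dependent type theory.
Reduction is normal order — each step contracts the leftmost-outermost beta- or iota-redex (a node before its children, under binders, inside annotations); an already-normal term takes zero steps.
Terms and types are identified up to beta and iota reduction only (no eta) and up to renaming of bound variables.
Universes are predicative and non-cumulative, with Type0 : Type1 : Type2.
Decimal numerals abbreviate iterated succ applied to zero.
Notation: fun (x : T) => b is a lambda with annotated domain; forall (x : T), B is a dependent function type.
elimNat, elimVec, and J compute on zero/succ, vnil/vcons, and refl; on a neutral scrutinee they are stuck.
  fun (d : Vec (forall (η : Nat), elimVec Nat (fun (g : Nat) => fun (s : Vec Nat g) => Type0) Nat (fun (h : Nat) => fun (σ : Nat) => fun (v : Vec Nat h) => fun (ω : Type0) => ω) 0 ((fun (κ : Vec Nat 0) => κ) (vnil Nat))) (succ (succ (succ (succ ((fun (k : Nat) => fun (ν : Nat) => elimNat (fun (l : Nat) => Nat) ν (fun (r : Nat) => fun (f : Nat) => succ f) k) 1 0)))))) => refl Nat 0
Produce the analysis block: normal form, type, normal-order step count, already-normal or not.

normal form:
  fun (d : Vec (forall (η : Nat), Nat) 5) => refl Nat 0
type:
  forall (d : Vec (forall (η : Nat), Nat) 5), Eq Nat 0 0
normal-order step count: 8
already normal: no
first redex: a beta-redex


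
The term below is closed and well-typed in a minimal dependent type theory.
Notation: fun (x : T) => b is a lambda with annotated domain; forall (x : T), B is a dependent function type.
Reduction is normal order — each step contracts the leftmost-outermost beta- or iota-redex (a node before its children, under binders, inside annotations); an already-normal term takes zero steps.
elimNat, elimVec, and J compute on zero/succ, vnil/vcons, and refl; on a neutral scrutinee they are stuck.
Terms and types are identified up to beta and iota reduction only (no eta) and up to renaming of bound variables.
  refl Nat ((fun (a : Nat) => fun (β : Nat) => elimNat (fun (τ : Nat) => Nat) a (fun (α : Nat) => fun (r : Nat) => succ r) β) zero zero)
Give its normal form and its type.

resulting normal form:
  refl Nat zero
type:
  Eq Nat zero zero
observation: normalization takes exactly 3 steps under the normal-order strategy.


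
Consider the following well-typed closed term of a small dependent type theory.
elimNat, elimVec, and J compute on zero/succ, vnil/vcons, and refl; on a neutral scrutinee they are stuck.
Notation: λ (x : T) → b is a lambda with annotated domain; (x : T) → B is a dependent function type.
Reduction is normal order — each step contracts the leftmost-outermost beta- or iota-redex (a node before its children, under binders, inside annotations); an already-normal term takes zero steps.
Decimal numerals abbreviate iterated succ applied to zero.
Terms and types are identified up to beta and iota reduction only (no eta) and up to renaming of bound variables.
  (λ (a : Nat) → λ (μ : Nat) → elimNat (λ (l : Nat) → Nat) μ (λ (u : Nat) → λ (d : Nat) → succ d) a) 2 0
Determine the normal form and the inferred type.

reduced normal form:
  2
type:
  Nat


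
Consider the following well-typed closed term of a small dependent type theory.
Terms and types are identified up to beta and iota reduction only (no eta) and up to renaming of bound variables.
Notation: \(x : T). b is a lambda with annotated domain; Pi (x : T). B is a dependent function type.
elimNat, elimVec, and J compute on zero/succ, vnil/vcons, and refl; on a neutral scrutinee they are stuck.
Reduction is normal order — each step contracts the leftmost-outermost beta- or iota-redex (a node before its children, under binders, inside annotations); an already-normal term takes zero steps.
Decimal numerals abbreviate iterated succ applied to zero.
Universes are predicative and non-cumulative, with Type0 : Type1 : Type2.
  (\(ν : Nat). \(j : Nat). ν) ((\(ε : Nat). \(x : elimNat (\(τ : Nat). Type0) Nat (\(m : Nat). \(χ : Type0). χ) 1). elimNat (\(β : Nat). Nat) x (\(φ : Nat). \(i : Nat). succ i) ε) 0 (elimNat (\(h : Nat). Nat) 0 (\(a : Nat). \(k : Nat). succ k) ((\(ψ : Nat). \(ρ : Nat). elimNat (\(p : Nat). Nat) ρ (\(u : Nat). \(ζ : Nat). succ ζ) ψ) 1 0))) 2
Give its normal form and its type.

resulting normal form:
  1
type:
  Nat


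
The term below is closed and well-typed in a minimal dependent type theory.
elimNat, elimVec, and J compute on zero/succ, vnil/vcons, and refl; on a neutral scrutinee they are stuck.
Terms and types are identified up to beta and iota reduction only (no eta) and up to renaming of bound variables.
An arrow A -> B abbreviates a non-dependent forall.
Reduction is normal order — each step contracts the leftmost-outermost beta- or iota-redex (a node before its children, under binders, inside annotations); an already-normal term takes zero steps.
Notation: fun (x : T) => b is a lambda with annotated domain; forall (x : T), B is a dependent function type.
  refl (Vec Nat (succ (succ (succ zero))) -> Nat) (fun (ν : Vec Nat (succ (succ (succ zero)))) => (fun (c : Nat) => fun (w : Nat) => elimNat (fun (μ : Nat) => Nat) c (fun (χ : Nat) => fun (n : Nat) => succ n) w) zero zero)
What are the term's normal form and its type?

reduced normal form:
  refl (Vec Nat (succ (succ (succ zero))) -> Nat) (fun (ν : Vec Nat (succ (succ (succ zero)))) => zero)
the term's type:
  Eq (Vec Nat (succ (succ (succ zero))) -> Nat) (fun (ν : Vec Nat (succ (succ (succ zero)))) => zero) (fun (c : Vec Nat (succ (succ (succ zero)))) => zero)
observation: normalization takes exactly 3 steps under the normal-order strategy.


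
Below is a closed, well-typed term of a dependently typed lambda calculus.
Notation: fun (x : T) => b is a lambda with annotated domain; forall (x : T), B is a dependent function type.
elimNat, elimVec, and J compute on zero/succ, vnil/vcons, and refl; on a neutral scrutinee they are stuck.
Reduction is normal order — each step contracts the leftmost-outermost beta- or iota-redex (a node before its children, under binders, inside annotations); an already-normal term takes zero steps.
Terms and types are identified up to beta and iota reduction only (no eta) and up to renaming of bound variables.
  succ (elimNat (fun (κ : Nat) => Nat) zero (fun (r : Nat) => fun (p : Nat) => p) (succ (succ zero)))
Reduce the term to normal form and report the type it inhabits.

normal form:
  succ zero
inferred type:
  Nat


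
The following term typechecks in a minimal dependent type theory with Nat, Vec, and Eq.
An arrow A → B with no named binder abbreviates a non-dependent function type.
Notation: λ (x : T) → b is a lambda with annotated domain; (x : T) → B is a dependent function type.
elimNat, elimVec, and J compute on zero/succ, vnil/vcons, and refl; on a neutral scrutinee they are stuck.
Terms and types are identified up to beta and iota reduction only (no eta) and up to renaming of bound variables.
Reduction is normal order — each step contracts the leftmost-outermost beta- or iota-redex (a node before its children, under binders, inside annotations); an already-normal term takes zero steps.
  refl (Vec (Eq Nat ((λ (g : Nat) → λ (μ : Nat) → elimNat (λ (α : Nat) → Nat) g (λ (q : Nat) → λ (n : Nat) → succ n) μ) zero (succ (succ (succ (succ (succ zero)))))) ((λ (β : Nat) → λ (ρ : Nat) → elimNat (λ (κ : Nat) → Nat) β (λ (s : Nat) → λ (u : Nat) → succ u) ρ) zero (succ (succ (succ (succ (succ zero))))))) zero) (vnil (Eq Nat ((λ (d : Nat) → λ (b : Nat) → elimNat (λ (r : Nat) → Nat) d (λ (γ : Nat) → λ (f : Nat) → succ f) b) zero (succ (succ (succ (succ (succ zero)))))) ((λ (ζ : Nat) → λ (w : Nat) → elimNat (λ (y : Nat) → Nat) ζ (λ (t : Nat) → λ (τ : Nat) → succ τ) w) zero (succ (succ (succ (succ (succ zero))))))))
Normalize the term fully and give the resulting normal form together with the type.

resulting normal form:
  refl (Vec (Eq Nat (succ (succ (succ (succ (succ zero))))) (succ (succ (succ (succ (succ zero)))))) zero) (vnil (Eq Nat (succ (succ (succ (succ (succ zero))))) (succ (succ (succ (succ (succ zero)))))))
type:
  Eq (Vec (Eq Nat (succ (succ (succ (succ (succ zero))))) (succ (succ (succ (succ (succ zero)))))) zero) (vnil (Eq Nat (succ (succ (succ (succ (succ zero))))) (succ (succ (succ (succ (succ zero))))))) (vnil (Eq Nat (succ (succ (succ (succ (succ zero))))) (succ (succ (succ (succ (succ zero)))))))


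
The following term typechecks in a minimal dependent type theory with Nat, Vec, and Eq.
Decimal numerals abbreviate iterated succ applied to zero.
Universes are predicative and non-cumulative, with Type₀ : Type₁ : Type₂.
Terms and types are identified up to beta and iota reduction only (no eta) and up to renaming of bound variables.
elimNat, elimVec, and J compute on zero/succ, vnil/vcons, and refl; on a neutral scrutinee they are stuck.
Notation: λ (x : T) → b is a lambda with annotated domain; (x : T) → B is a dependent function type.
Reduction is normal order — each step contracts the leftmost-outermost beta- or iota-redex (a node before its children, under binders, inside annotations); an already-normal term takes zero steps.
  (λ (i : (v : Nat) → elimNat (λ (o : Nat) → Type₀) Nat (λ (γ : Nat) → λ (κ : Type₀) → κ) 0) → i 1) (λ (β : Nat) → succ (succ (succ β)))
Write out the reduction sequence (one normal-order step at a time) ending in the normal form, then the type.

reduction (normal order):
  (λ (i : (v : Nat) → elimNat (λ (o : Nat) → Type₀) Nat (λ (γ : Nat) → λ (κ : Type₀) → κ) 0) → i 1) (λ (β : Nat) → succ (succ (succ β)))
  ~> (λ (i : Nat) → succ (succ (succ i))) 1
  ~> 4
inferred type:
  Nat


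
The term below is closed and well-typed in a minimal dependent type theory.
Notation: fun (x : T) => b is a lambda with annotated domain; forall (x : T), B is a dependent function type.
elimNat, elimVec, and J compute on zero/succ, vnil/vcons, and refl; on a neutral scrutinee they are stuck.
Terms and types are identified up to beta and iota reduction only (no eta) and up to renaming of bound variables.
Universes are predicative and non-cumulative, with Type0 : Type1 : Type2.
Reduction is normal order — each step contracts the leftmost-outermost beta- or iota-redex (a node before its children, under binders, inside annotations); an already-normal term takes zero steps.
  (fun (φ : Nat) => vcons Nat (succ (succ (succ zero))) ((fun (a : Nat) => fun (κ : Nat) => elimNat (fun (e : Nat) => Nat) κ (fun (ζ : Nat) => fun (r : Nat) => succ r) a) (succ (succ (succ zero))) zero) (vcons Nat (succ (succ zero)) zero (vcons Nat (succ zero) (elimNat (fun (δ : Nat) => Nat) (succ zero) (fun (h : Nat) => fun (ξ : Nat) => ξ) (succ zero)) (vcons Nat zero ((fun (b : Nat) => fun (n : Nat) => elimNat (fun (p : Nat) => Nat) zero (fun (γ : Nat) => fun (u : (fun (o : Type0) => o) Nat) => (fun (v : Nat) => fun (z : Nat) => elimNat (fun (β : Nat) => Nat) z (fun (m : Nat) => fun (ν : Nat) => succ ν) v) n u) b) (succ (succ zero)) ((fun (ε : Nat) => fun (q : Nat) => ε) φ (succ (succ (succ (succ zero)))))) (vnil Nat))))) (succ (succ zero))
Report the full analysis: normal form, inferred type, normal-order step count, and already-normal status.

normal form:
  vcons Nat (succ (succ (succ zero))) (succ (succ (succ zero))) (vcons Nat (succ (succ zero)) zero (vcons Nat (succ zero) (succ zero) (vcons Nat zero (succ (succ (succ (succ zero)))) (vnil Nat))))
inferred type:
  Vec Nat (succ (succ (succ (succ zero))))
reduction steps (normal order): 48
term was already normal: no
first contracted redex: a beta-redex


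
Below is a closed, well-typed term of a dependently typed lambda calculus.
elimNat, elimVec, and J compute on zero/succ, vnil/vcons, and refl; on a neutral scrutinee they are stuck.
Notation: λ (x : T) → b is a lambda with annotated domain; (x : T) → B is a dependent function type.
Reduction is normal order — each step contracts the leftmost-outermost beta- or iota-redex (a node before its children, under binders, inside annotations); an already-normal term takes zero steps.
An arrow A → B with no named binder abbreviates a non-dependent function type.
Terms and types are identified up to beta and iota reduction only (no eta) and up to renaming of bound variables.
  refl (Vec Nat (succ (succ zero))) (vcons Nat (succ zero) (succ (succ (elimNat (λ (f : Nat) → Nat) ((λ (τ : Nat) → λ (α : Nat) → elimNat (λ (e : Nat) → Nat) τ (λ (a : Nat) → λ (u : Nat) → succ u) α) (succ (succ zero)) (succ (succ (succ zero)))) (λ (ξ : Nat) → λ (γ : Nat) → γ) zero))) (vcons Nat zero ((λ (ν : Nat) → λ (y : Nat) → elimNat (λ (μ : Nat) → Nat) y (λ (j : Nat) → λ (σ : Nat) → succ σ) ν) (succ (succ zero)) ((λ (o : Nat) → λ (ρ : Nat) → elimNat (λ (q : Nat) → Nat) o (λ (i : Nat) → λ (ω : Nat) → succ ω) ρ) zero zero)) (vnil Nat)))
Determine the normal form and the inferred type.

resulting normal form:
  refl (Vec Nat (succ (succ zero))) (vcons Nat (succ zero) (succ (succ (succ (succ (succ (succ (succ zero))))))) (vcons Nat zero (succ (succ zero)) (vnil Nat)))
inferred type:
  Eq (Vec Nat (succ (succ zero))) (vcons Nat (succ zero) (succ (succ (succ (succ (succ (succ (succ zero))))))) (vcons Nat zero (succ (succ zero)) (vnil Nat))) (vcons Nat (succ zero) (succ (succ (succ (succ (succ (succ (succ zero))))))) (vcons Nat zero (succ (succ zero)) (vnil Nat)))


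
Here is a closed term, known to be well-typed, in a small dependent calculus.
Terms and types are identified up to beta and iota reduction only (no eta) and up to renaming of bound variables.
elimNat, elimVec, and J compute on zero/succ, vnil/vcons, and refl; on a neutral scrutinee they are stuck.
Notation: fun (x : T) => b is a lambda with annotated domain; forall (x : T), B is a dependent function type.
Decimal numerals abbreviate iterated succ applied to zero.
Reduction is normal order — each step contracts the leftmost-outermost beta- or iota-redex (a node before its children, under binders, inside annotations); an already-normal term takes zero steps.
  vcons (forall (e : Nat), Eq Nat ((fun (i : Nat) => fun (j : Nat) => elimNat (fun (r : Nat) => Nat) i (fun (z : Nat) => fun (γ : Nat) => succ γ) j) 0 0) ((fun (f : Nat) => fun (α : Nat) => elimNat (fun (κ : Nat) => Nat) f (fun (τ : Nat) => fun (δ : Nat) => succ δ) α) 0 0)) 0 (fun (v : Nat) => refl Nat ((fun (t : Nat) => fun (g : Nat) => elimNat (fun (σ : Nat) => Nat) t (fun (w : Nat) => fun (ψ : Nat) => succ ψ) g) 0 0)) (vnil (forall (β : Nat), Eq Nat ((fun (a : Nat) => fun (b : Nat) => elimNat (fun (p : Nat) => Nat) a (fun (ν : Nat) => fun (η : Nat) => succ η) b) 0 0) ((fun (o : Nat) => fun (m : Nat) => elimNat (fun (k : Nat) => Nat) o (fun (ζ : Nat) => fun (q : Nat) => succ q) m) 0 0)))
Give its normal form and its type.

resulting normal form:
  vcons (forall (e : Nat), Eq Nat 0 0) 0 (fun (i : Nat) => refl Nat 0) (vnil (forall (j : Nat), Eq Nat 0 0))
type:
  Vec (forall (e : Nat), Eq Nat 0 0) 1
observation: 15 normal-order steps normalize the term, beginning with a beta-redex.


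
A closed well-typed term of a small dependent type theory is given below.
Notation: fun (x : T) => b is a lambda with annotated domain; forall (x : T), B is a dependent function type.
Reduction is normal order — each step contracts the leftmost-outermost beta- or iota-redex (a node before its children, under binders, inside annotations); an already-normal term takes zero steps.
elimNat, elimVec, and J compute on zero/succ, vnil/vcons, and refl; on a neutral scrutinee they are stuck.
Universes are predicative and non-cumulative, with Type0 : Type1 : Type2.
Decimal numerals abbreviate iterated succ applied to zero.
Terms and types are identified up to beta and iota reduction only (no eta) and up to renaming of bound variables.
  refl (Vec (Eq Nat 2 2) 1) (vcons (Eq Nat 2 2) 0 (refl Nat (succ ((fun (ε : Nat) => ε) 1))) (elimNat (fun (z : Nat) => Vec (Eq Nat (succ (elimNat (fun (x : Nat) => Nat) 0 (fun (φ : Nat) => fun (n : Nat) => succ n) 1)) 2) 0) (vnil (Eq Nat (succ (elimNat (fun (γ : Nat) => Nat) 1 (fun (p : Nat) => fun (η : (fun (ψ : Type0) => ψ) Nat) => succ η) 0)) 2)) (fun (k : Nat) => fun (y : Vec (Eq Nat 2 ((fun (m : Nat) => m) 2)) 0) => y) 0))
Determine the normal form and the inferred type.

normal form:
  refl (Vec (Eq Nat 2 2) 1) (vcons (Eq Nat 2 2) 0 (refl Nat 2) (vnil (Eq Nat 2 2)))
the term's type:
  Eq (Vec (Eq Nat 2 2) 1) (vcons (Eq Nat 2 2) 0 (refl Nat 2) (vnil (Eq Nat 2 2))) (vcons (Eq Nat 2 2) 0 (refl Nat 2) (vnil (Eq Nat 2 2)))
observation: the term reaches its normal form after 3 normal-order steps.


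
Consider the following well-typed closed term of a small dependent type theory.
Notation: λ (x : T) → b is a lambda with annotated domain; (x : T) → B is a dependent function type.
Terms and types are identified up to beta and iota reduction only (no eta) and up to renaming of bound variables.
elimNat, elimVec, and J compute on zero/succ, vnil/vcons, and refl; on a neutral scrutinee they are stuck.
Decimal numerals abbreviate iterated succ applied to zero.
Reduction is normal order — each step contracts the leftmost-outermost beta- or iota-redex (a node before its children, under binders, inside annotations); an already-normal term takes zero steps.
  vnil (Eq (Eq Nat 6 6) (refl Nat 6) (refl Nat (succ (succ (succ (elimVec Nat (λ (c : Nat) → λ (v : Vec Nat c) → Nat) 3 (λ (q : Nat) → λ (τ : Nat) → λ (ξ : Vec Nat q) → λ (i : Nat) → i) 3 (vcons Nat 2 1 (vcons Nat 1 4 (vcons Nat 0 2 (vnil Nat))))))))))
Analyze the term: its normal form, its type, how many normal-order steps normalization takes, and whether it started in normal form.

resulting normal form:
  vnil (Eq (Eq Nat 6 6) (refl Nat 6) (refl Nat 6))
type:
  Vec (Eq (Eq Nat 6 6) (refl Nat 6) (refl Nat 6)) 0
normal-order step count: 16
already normal: no
first redex: an elimVec iota-redex


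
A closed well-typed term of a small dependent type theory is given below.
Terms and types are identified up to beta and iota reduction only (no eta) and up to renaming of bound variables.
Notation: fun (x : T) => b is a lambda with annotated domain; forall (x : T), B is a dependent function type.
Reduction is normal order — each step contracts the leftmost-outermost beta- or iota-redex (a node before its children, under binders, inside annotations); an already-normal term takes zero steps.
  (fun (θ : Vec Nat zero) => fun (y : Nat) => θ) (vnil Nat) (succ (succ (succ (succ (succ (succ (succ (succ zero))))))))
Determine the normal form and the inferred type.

reduced normal form:
  vnil Nat
type:
  Vec Nat zero
observation: 2 normal-order steps separate the term from its normal form.


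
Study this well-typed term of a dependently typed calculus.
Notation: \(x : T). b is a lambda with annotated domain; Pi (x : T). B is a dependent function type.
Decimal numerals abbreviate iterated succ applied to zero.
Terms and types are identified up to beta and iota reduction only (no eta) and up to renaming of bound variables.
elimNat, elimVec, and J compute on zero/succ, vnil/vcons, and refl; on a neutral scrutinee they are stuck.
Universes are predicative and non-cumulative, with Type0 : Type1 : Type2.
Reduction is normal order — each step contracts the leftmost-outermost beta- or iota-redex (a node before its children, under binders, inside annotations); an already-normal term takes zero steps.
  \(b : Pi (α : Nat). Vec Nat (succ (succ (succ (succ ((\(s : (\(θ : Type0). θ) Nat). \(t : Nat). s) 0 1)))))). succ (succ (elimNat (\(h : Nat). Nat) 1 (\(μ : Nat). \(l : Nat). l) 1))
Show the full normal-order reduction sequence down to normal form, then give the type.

reduction (normal order):
  \(b : Pi (α : Nat). Vec Nat (succ (succ (succ (succ ((\(s : (\(θ : Type0). θ) Nat). \(t : Nat). s) 0 1)))))). succ (succ (elimNat (\(h : Nat). Nat) 1 (\(μ : Nat). \(l : Nat). l) 1))
  ~> \(b : Pi (α : Nat). Vec Nat (succ (succ (succ (succ ((\(s : Nat). 0) 1)))))). succ (succ (elimNat (\(θ : Nat). Nat) 1 (\(t : Nat). \(h : Nat). h) 1))
  ~> \(b : Pi (α : Nat). Vec Nat 4). succ (succ (elimNat (\(s : Nat). Nat) 1 (\(θ : Nat). \(t : Nat). t) 1))
  ~> \(b : Pi (α : Nat). Vec Nat 4). succ (succ ((\(s : Nat). \(θ : Nat). θ) 0 (elimNat (\(t : Nat). Nat) 1 (\(h : Nat). \(μ : Nat). μ) 0)))
  ~> \(b : Pi (α : Nat). Vec Nat 4). succ (succ ((\(s : Nat). s) (elimNat (\(θ : Nat). Nat) 1 (\(t : Nat). \(h : Nat). h) 0)))
  ~> \(b : Pi (α : Nat). Vec Nat 4). succ (succ (elimNat (\(s : Nat). Nat) 1 (\(θ : Nat). \(t : Nat). t) 0))
  ~> \(b : Pi (α : Nat). Vec Nat 4). 3
the term's type:
  Pi (b : Pi (α : Nat). Vec Nat 4). Nat


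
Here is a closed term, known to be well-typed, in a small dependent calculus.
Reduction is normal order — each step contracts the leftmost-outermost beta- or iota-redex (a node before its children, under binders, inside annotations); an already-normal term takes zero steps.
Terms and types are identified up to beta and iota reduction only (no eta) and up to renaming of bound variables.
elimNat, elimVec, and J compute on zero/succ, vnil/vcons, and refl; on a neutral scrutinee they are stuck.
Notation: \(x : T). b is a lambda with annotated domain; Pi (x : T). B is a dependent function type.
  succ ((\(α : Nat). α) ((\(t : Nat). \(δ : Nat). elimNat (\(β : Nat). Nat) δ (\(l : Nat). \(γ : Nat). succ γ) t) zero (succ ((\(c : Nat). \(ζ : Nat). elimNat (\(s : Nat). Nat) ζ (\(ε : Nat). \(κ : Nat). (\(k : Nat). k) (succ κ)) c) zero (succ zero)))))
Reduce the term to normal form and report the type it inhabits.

resulting normal form:
  succ (succ (succ zero))
type:
  Nat
observation: the term reaches its normal form after 7 normal-order steps.


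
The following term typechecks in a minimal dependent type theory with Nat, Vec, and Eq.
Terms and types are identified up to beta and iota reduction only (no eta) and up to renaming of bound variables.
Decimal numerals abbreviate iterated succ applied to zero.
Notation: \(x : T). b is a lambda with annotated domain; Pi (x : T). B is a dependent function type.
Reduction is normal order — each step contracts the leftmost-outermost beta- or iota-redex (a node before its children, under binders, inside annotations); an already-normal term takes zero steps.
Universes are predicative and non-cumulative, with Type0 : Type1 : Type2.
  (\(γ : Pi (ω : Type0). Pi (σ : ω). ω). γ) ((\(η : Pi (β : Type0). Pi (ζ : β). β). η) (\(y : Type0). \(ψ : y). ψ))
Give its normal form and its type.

reduced normal form:
  \(γ : Type0). \(ω : γ). ω
type:
  Pi (γ : Type0). Pi (ω : γ). γ


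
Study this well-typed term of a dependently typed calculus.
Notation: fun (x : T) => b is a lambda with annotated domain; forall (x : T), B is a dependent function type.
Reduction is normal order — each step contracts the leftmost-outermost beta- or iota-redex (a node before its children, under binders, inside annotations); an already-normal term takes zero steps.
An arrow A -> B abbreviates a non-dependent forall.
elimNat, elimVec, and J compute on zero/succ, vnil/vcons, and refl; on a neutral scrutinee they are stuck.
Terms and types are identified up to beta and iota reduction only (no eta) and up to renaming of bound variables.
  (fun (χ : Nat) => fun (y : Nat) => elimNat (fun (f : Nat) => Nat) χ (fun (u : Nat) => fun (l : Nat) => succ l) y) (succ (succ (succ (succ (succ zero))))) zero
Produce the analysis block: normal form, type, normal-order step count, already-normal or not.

normal form:
  succ (succ (succ (succ (succ zero))))
inferred type:
  Nat
normal-order step count: 3
already normal: no
first redex: a beta-redex
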